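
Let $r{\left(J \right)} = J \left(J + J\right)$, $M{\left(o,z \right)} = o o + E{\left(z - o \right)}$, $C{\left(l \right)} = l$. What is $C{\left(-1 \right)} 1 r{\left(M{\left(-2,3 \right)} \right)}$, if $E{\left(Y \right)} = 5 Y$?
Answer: $-1682$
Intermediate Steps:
$M{\left(o,z \right)} = o^{2} - 5 o + 5 z$ ($M{\left(o,z \right)} = o o + 5 \left(z - o\right) = o^{2} - \left(- 5 z + 5 o\right) = o^{2} - 5 o + 5 z$)
$r{\left(J \right)} = 2 J^{2}$ ($r{\left(J \right)} = J 2 J = 2 J^{2}$)
$C{\left(-1 \right)} 1 r{\left(M{\left(-2,3 \right)} \right)} = \left(-1\right) 1 \cdot 2 \left(\left(-2\right)^{2} - -10 + 5 \cdot 3\right)^{2} = - 2 \left(4 + 10 + 15\right)^{2} = - 2 \cdot 29^{2} = - 2 \cdot 841 = \left(-1\right) 1682 = -1682$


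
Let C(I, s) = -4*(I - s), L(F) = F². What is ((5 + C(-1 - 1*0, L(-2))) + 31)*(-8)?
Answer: -448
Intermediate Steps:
C(I, s) = -4*I + 4*s
((5 + C(-1 - 1*0, L(-2))) + 31)*(-8) = ((5 + (-4*(-1 - 1*0) + 4*(-2)²)) + 31)*(-8) = ((5 + (-4*(-1 + 0) + 4*4)) + 31)*(-8) = ((5 + (-4*(-1) + 16)) + 31)*(-8) = ((5 + (4 + 16)) + 31)*(-8) = ((5 + 20) + 31)*(-8) = (25 + 31)*(-8) = 56*(-8) = -448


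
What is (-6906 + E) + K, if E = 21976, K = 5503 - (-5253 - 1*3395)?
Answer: 29221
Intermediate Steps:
K = 14151 (K = 5503 - (-5253 - 3395) = 5503 - 1*(-8648) = 5503 + 8648 = 14151)
(-6906 + E) + K = (-6906 + 21976) + 14151 = 15070 + 14151 = 29221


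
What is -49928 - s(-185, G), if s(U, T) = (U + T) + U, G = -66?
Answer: -49492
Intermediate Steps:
s(U, T) = T + 2*U (s(U, T) = (T + U) + U = T + 2*U)
-49928 - s(-185, G) = -49928 - (-66 + 2*(-185)) = -49928 - (-66 - 370) = -49928 - 1*(-436) = -49928 + 436 = -49492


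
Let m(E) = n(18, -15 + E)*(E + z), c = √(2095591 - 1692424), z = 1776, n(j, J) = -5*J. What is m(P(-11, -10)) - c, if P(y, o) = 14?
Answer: 8950 - √403167 ≈ 8315.0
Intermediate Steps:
c = √403167 ≈ 634.95
m(E) = (75 - 5*E)*(1776 + E) (m(E) = (-5*(-15 + E))*(E + 1776) = (75 - 5*E)*(1776 + E))
m(P(-11, -10)) - c = 5*(15 - 1*14)*(1776 + 14) - √403167 = 5*(15 - 14)*1790 - √403167 = 5*1*1790 - √403167 = 8950 - √403167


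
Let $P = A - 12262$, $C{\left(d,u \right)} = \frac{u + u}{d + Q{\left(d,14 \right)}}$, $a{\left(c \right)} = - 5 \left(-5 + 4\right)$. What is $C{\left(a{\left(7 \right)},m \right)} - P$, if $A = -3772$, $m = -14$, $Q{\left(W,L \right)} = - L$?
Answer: $\frac{144334}{9} \approx 16037.0$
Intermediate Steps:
$a{\left(c \right)} = 5$ ($a{\left(c \right)} = \left(-5\right) \left(-1\right) = 5$)
$C{\left(d,u \right)} = \frac{2 u}{-14 + d}$ ($C{\left(d,u \right)} = \frac{u + u}{d - 14} = \frac{2 u}{d - 14} = \frac{2 u}{-14 + d}$)
$P = -16034$ ($P = -3772 - 12262 = -16034$)
$C{\left(a{\left(7 \right)},m \right)} - P = 2 \left(-14\right) \frac{1}{-14 + 5} - -16034 = 2 \left(-14\right) \frac{1}{-9} + 16034 = 2 \left(-14\right) \left(- \frac{1}{9}\right) + 16034 = \frac{28}{9} + 16034 = \frac{144334}{9}$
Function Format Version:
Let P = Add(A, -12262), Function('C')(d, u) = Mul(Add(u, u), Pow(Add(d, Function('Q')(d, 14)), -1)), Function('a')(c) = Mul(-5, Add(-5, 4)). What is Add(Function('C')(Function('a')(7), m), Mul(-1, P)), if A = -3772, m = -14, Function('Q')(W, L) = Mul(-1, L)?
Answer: Rational(144334, 9) ≈ 16037.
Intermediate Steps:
Function('a')(c) = 5 (Function('a')(c) = Mul(-5, -1) = 5)
Function('C')(d, u) = Mul(2, u, Pow(Add(-14, d), -1)) (Function('C')(d, u) = Mul(Add(u, u), Pow(Add(d, Mul(-1, 14)), -1)) = Mul(Mul(2, u), Pow(Add(d, -14), -1)) = Mul(Mul(2, u), Pow(Add(-14, d), -1)) = Mul(2, u, Pow(Add(-14, d), -1)))
P = -16034 (P = Add(-3772, -12262) = -16034)
Add(Function('C')(Function('a')(7), m), Mul(-1, P)) = Add(Mul(2, -14, Pow(Add(-14, 5), -1)), Mul(-1, -16034)) = Add(Mul(2, -14, Pow(-9, -1)), 16034) = Add(Mul(2, -14, Rational(-1, 9)), 16034) = Add(Rational(28, 9), 16034) = Rational(144334, 9)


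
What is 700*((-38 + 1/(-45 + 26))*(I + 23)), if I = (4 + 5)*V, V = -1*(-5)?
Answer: -34414800/19 ≈ -1.8113e+6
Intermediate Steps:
V = 5
I = 45 (I = (4 + 5)*5 = 9*5 = 45)
700*((-38 + 1/(-45 + 26))*(I + 23)) = 700*((-38 + 1/(-45 + 26))*(45 + 23)) = 700*((-38 + 1/(-19))*68) = 700*((-38 - 1/19)*68) = 700*(-723/19*68) = 700*(-49164/19) = -34414800/19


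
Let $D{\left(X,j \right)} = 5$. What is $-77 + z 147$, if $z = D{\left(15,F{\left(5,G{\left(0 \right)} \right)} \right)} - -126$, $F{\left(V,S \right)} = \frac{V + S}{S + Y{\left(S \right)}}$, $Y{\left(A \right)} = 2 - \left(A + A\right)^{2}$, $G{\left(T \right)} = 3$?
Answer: $19180$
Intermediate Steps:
$Y{\left(A \right)} = 2 - 4 A^{2}$ ($Y{\left(A \right)} = 2 - \left(2 A\right)^{2} = 2 - 4 A^{2}$)
$F{\left(V,S \right)} = \frac{S + V}{2 + S - 4 S^{2}}$ ($F{\left(V,S \right)} = \frac{V + S}{S - \left(-2 + 4 S^{2}\right)} = \frac{S + V}{2 + S - 4 S^{2}}$)
$z = 131$ ($z = 5 - -126 = 5 + 126 = 131$)
$-77 + z 147 = -77 + 131 \cdot 147 = -77 + 19257 = 19180$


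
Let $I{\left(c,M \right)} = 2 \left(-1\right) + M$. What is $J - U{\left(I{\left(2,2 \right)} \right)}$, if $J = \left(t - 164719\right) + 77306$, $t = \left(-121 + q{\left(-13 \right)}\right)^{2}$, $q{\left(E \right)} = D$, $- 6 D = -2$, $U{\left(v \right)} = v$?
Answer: $- \frac{655673}{9} \approx -72853.0$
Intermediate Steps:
$I{\left(c,M \right)} = -2 + M$
$D = \frac{1}{3}$ ($D = \left(- \frac{1}{6}\right) \left(-2\right) = \frac{1}{3} \approx 0.33333$)
$q{\left(E \right)} = \frac{1}{3}$
$t = \frac{131044}{9}$ ($t = \left(-121 + \frac{1}{3}\right)^{2} = \left(- \frac{362}{3}\right)^{2} = \frac{131044}{9} \approx 14560.0$)
$J = - \frac{655673}{9}$ ($J = \left(\frac{131044}{9} - 164719\right) + 77306 = - \frac{1351427}{9} + 77306 = - \frac{655673}{9} \approx -72853.0$)
$J - U{\left(I{\left(2,2 \right)} \right)} = - \frac{655673}{9} - \left(-2 + 2\right) = - \frac{655673}{9} - 0 = - \frac{655673}{9} + 0 = - \frac{655673}{9}$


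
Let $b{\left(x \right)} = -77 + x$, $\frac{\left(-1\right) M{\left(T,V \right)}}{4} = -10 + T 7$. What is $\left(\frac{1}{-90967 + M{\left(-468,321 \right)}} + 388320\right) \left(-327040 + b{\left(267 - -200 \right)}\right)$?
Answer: $- \frac{9871437266817350}{77823} \approx -1.2684 \cdot 10^{11}$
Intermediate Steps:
$M{\left(T,V \right)} = 40 - 28 T$ ($M{\left(T,V \right)} = - 4 \left(-10 + T 7\right) = - 4 \left(-10 + 7 T\right) = 40 - 28 T$)
$\left(\frac{1}{-90967 + M{\left(-468,321 \right)}} + 388320\right) \left(-327040 + b{\left(267 - -200 \right)}\right) = \left(\frac{1}{-90967 + \left(40 - -13104\right)} + 388320\right) \left(-327040 + \left(-77 + \left(267 - -200\right)\right)\right) = \left(\frac{1}{-90967 + \left(40 + 13104\right)} + 388320\right) \left(-327040 + \left(-77 + \left(267 + 200\right)\right)\right) = \left(\frac{1}{-90967 + 13144} + 388320\right) \left(-327040 + \left(-77 + 467\right)\right) = \left(\frac{1}{-77823} + 388320\right) \left(-327040 + 390\right) = \left(- \frac{1}{77823} + 388320\right) \left(-326650\right) = \frac{30220227359}{77823} \left(-326650\right) = - \frac{9871437266817350}{77823}$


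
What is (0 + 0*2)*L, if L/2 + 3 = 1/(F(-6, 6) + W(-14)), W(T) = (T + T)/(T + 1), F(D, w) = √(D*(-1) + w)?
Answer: 0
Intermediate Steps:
F(D, w) = √(w - D) (F(D, w) = √(-D + w) = √(w - D))
W(T) = 2*T/(1 + T) (W(T) = (2*T)/(1 + T) = 2*T/(1 + T))
L = -6 + 2/(28/13 + 2*√3) (L = -6 + 2/(√(6 - 1*(-6)) + 2*(-14)/(1 - 14)) = -6 + 2/(√(6 + 6) + 2*(-14)/(-13)) = -6 + 2/(√12 + 2*(-14)*(-1/13)) = -6 + 2/(2*√3 + 28/13) = -6 + 2/(28/13 + 2*√3) ≈ -5.6440)
(0 + 0*2)*L = (0 + 0*2)*(-2048/311 + 169*√3/311) = (0 + 0)*(-2048/311 + 169*√3/311) = 0*(-2048/311 + 169*√3/311) = 0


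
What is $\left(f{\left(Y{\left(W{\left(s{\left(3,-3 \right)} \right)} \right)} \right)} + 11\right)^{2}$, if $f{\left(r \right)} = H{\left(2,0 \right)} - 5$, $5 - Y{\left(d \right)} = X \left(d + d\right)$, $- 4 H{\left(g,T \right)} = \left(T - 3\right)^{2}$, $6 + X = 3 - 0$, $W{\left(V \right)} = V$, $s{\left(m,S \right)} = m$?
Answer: $\frac{225}{16} \approx 14.063$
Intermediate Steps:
$X = -3$ ($X = -6 + \left(3 - 0\right) = -6 + \left(3 + 0\right) = -6 + 3 = -3$)
$H{\left(g,T \right)} = - \frac{\left(-3 + T\right)^{2}}{4}$ ($H{\left(g,T \right)} = - \frac{\left(T - 3\right)^{2}}{4} = - \frac{\left(-3 + T\right)^{2}}{4}$)
$Y{\left(d \right)} = 5 + 6 d$ ($Y{\left(d \right)} = 5 - - 3 \left(d + d\right) = 5 - - 3 \cdot 2 d = 5 - - 6 d = 5 + 6 d$)
$f{\left(r \right)} = - \frac{29}{4}$ ($f{\left(r \right)} = - \frac{\left(-3 + 0\right)^{2}}{4} - 5 = - \frac{\left(-3\right)^{2}}{4} - 5 = \left(- \frac{1}{4}\right) 9 - 5 = - \frac{9}{4} - 5 = - \frac{29}{4}$)
$\left(f{\left(Y{\left(W{\left(s{\left(3,-3 \right)} \right)} \right)} \right)} + 11\right)^{2} = \left(- \frac{29}{4} + 11\right)^{2} = \left(\frac{15}{4}\right)^{2} = \frac{225}{16}$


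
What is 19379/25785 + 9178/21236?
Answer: 324093587/273785130 ≈ 1.1838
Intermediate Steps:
19379/25785 + 9178/21236 = 19379*(1/25785) + 9178*(1/21236) = 19379/25785 + 4589/10618 = 324093587/273785130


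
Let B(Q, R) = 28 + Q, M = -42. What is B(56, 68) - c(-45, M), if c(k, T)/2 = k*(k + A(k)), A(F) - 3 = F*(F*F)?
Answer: -8204946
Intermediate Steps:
A(F) = 3 + F³ (A(F) = 3 + F*(F*F) = 3 + F*F² = 3 + F³)
c(k, T) = 2*k*(3 + k + k³) (c(k, T) = 2*(k*(k + (3 + k³))) = 2*(k*(3 + k + k³)) = 2*k*(3 + k + k³))
B(56, 68) - c(-45, M) = (28 + 56) - 2*(-45)*(3 - 45 + (-45)³) = 84 - 2*(-45)*(3 - 45 - 91125) = 84 - 2*(-45)*(-91167) = 84 - 1*8205030 = 84 - 8205030 = -8204946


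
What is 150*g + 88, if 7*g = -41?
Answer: -5534/7 ≈ -790.57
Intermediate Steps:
g = -41/7 (g = (⅐)*(-41) = -41/7 ≈ -5.8571)
150*g + 88 = 150*(-41/7) + 88 = -6150/7 + 88 = -5534/7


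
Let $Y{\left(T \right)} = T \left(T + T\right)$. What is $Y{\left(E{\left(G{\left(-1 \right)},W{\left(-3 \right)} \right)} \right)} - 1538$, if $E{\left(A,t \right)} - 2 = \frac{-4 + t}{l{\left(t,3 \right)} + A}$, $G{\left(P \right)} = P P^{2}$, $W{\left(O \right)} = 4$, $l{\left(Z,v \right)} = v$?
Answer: $-1530$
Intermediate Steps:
$G{\left(P \right)} = P^{3}$
$E{\left(A,t \right)} = 2 + \frac{-4 + t}{3 + A}$
$Y{\left(T \right)} = 2 T^{2}$ ($Y{\left(T \right)} = T 2 T = 2 T^{2}$)
$Y{\left(E{\left(G{\left(-1 \right)},W{\left(-3 \right)} \right)} \right)} - 1538 = 2 \left(\frac{2 + 4 + 2 \left(-1\right)^{3}}{3 + \left(-1\right)^{3}}\right)^{2} - 1538 = 2 \left(\frac{2 + 4 + 2 \left(-1\right)}{3 - 1}\right)^{2} - 1538 = 2 \left(\frac{2 + 4 - 2}{2}\right)^{2} - 1538 = 2 \left(\frac{1}{2} \cdot 4\right)^{2} - 1538 = 2 \cdot 2^{2} - 1538 = 2 \cdot 4 - 1538 = 8 - 1538 = -1530$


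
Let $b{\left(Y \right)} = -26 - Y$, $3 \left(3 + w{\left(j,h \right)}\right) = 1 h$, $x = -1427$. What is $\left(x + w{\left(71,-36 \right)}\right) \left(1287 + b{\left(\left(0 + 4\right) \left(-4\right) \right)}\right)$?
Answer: $-1841434$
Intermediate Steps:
$w{\left(j,h \right)} = -3 + \frac{h}{3}$ ($w{\left(j,h \right)} = -3 + \frac{1 h}{3} = -3 + \frac{h}{3}$)
$\left(x + w{\left(71,-36 \right)}\right) \left(1287 + b{\left(\left(0 + 4\right) \left(-4\right) \right)}\right) = \left(-1427 + \left(-3 + \frac{1}{3} \left(-36\right)\right)\right) \left(1287 - \left(26 + \left(0 + 4\right) \left(-4\right)\right)\right) = \left(-1427 - 15\right) \left(1287 - \left(26 + 4 \left(-4\right)\right)\right) = \left(-1427 - 15\right) \left(1287 - 10\right) = - 1442 \left(1287 + \left(-26 + 16\right)\right) = - 1442 \left(1287 - 10\right) = \left(-1442\right) 1277 = -1841434$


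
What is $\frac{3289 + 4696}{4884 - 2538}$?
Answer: $\frac{7985}{2346} \approx 3.4037$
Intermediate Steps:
$\frac{3289 + 4696}{4884 - 2538} = \frac{7985}{2346}$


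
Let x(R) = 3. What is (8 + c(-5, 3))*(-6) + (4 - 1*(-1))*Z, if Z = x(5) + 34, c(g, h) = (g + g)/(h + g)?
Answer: 107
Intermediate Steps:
c(g, h) = 2*g/(g + h) (c(g, h) = (2*g)/(g + h) = 2*g/(g + h))
Z = 37 (Z = 3 + 34 = 37)
(8 + c(-5, 3))*(-6) + (4 - 1*(-1))*Z = (8 + 2*(-5)/(-5 + 3))*(-6) + (4 - 1*(-1))*37 = (8 + 2*(-5)/(-2))*(-6) + (4 + 1)*37 = (8 + 2*(-5)*(-½))*(-6) + 5*37 = (8 + 5)*(-6) + 185 = 13*(-6) + 185 = -78 + 185 = 107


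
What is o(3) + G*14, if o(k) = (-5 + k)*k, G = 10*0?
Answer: -6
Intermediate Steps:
G = 0
o(k) = k*(-5 + k)
o(3) + G*14 = 3*(-5 + 3) + 0*14 = 3*(-2) + 0 = -6 + 0 = -6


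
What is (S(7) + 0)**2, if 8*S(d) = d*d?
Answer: 2401/64 ≈ 37.516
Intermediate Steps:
S(d) = d**2/8 (S(d) = (d*d)/8 = d**2/8)
(S(7) + 0)**2 = ((1/8)*7**2 + 0)**2 = ((1/8)*49 + 0)**2 = (49/8 + 0)**2 = (49/8)**2 = 2401/64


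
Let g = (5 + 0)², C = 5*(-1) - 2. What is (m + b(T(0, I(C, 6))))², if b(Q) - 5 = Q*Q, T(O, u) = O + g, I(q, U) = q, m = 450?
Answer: 1166400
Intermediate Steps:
C = -7 (C = -5 - 2 = -7)
g = 25 (g = 5² = 25)
T(O, u) = 25 + O (T(O, u) = O + 25 = 25 + O)
b(Q) = 5 + Q² (b(Q) = 5 + Q*Q = 5 + Q²)
(m + b(T(0, I(C, 6))))² = (450 + (5 + (25 + 0)²))² = (450 + (5 + 25²))² = (450 + (5 + 625))² = (450 + 630)² = 1080² = 1166400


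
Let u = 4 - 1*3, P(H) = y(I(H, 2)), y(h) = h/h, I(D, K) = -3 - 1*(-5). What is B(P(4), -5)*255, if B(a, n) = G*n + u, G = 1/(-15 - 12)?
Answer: 2720/9 ≈ 302.22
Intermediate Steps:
I(D, K) = 2 (I(D, K) = -3 + 5 = 2)
y(h) = 1
G = -1/27 (G = 1/(-27) = -1/27 ≈ -0.037037)
P(H) = 1
u = 1 (u = 4 - 3 = 1)
B(a, n) = 1 - n/27 (B(a, n) = -n/27 + 1 = 1 - n/27)
B(P(4), -5)*255 = (1 - 1/27*(-5))*255 = (1 + 5/27)*255 = (32/27)*255 = 2720/9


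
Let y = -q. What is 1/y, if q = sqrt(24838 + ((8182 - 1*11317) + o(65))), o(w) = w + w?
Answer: -sqrt(21833)/21833 ≈ -0.0067677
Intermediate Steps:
o(w) = 2*w
q = sqrt(21833) (q = sqrt(24838 + ((8182 - 1*11317) + 2*65)) = sqrt(24838 + ((8182 - 11317) + 130)) = sqrt(24838 + (-3135 + 130)) = sqrt(24838 - 3005) = sqrt(21833) ≈ 147.76)
y = -sqrt(21833) ≈ -147.76
1/y = 1/(-sqrt(21833)) = -sqrt(21833)/21833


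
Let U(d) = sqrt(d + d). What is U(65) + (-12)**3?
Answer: -1728 + sqrt(130) ≈ -1716.6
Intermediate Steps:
U(d) = sqrt(2)*sqrt(d) (U(d) = sqrt(2*d) = sqrt(2)*sqrt(d))
U(65) + (-12)**3 = sqrt(2)*sqrt(65) + (-12)**3 = sqrt(130) - 1728 = -1728 + sqrt(130)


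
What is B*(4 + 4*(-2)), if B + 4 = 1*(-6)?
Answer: 40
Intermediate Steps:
B = -10 (B = -4 + 1*(-6) = -4 - 6 = -10)
B*(4 + 4*(-2)) = -10*(4 + 4*(-2)) = -10*(4 - 8) = -10*(-4) = 40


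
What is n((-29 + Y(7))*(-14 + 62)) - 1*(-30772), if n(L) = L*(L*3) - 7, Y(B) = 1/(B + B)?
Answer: 284942685/49 ≈ 5.8152e+6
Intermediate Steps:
Y(B) = 1/(2*B)
n(L) = -7 + 3*L**2 (n(L) = L*(3*L) - 7 = 3*L**2 - 7 = -7 + 3*L**2)
n((-29 + Y(7))*(-14 + 62)) - 1*(-30772) = (-7 + 3*((-29 + (1/2)/7)*(-14 + 62))**2) - 1*(-30772) = (-7 + 3*((-29 + (1/2)*(1/7))*48)**2) + 30772 = (-7 + 3*((-29 + 1/14)*48)**2) + 30772 = (-7 + 3*(-405/14*48)**2) + 30772 = (-7 + 3*(-9720/7)**2) + 30772 = (-7 + 3*(94478400/49)) + 30772 = (-7 + 283435200/49) + 30772 = 283434857/49 + 30772 = 284942685/49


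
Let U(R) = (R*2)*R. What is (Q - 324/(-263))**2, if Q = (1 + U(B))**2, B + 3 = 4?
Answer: 7241481/69169 ≈ 104.69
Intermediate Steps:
B = 1 (B = -3 + 4 = 1)
U(R) = 2*R**2 (U(R) = (2*R)*R = 2*R**2)
Q = 9 (Q = (1 + 2*1**2)**2 = (1 + 2*1)**2 = (1 + 2)**2 = 3**2 = 9)
(Q - 324/(-263))**2 = (9 - 324/(-263))**2 = (9 - 324*(-1/263))**2 = (9 + 324/263)**2 = (2691/263)**2 = 7241481/69169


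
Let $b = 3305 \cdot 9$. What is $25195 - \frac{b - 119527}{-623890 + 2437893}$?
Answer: $\frac{45703895367}{1814003} \approx 25195.0$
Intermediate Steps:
$b = 29745$
$25195 - \frac{b - 119527}{-623890 + 2437893} = 25195 - \frac{29745 - 119527}{-623890 + 2437893} = 25195 - - \frac{89782}{1814003} = 25195 + \frac{89782}{1814003} = \frac{45703895367}{1814003}$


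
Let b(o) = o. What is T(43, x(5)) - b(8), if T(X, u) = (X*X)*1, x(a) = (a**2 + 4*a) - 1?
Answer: 1841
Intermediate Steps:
x(a) = -1 + a**2 + 4*a
T(X, u) = X**2 (T(X, u) = X**2*1 = X**2)
T(43, x(5)) - b(8) = 43**2 - 1*8 = 1849 - 8 = 1841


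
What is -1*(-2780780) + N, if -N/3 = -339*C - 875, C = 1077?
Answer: 3878714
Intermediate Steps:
N = 1097934 (N = -3*(-339*1077 - 875) = -3*(-365103 - 875) = -3*(-365978) = 1097934)
-1*(-2780780) + N = -1*(-2780780) + 1097934 = 2780780 + 1097934 = 3878714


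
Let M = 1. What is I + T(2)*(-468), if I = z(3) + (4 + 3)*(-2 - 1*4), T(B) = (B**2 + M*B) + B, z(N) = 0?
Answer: -3786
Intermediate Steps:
T(B) = B**2 + 2*B (T(B) = (B**2 + 1*B) + B = (B**2 + B) + B = (B + B**2) + B = B**2 + 2*B)
I = -42 (I = 0 + (4 + 3)*(-2 - 1*4) = 0 + 7*(-2 - 4) = 0 + 7*(-6) = 0 - 42 = -42)
I + T(2)*(-468) = -42 + (2*(2 + 2))*(-468) = -42 + (2*4)*(-468) = -42 + 8*(-468) = -42 - 3744 = -3786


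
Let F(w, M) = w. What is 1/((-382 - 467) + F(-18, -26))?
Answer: -1/867 ≈ -0.0011534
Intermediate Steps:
1/((-382 - 467) + F(-18, -26)) = 1/((-382 - 467) - 18) = 1/(-849 - 18) = 1/(-867) = -1/867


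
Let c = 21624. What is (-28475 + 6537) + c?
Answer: -314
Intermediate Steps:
(-28475 + 6537) + c = (-28475 + 6537) + 21624 = -21938 + 21624 = -314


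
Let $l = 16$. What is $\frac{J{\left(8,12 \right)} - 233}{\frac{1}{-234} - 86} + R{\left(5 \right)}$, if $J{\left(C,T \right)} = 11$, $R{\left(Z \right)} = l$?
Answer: $\frac{373948}{20125} \approx 18.581$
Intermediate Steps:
$R{\left(Z \right)} = 16$
$\frac{J{\left(8,12 \right)} - 233}{\frac{1}{-234} - 86} + R{\left(5 \right)} = \frac{11 - 233}{\frac{1}{-234} - 86} + 16 = - \frac{222}{- \frac{1}{234} - 86} + 16 = - \frac{222}{- \frac{20125}{234}} + 16 = \left(-222\right) \left(- \frac{234}{20125}\right) + 16 = \frac{51948}{20125} + 16 = \frac{373948}{20125}$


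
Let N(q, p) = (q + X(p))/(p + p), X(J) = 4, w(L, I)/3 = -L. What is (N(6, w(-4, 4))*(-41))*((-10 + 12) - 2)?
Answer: 0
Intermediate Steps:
w(L, I) = -3*L (w(L, I) = 3*(-L) = -3*L)
N(q, p) = (4 + q)/(2*p) (N(q, p) = (q + 4)/(p + p) = (4 + q)/((2*p)) = (4 + q)*(1/(2*p)) = (4 + q)/(2*p))
(N(6, w(-4, 4))*(-41))*((-10 + 12) - 2) = (((4 + 6)/(2*((-3*(-4)))))*(-41))*((-10 + 12) - 2) = (((½)*10/12)*(-41))*(2 - 2) = (((½)*(1/12)*10)*(-41))*0 = ((5/12)*(-41))*0 = -205/12*0 = 0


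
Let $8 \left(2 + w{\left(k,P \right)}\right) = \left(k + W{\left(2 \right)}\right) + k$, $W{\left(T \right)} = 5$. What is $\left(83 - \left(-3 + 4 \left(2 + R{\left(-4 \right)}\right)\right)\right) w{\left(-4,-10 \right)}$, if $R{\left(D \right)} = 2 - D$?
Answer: $- \frac{513}{4} \approx -128.25$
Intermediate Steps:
$w{\left(k,P \right)} = - \frac{11}{8} + \frac{k}{4}$ ($w{\left(k,P \right)} = -2 + \frac{\left(k + 5\right) + k}{8} = -2 + \frac{\left(5 + k\right) + k}{8} = -2 + \frac{5 + 2 k}{8} = -2 + \left(\frac{5}{8} + \frac{k}{4}\right) = - \frac{11}{8} + \frac{k}{4}$)
$\left(83 - \left(-3 + 4 \left(2 + R{\left(-4 \right)}\right)\right)\right) w{\left(-4,-10 \right)} = \left(83 + \left(3 - 4 \left(2 + \left(2 - -4\right)\right)\right)\right) \left(- \frac{11}{8} + \frac{1}{4} \left(-4\right)\right) = \left(83 + \left(3 - 4 \left(2 + \left(2 + 4\right)\right)\right)\right) \left(- \frac{11}{8} - 1\right) = \left(83 + \left(3 - 4 \left(2 + 6\right)\right)\right) \left(- \frac{19}{8}\right) = \left(83 + \left(3 - 32\right)\right) \left(- \frac{19}{8}\right) = \left(83 - 29\right) \left(- \frac{19}{8}\right) = 54 \left(- \frac{19}{8}\right) = - \frac{513}{4}$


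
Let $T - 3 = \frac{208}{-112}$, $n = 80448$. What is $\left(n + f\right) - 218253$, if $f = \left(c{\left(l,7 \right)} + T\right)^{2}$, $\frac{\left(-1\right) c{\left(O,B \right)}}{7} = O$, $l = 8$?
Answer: $- \frac{6604989}{49} \approx -1.348 \cdot 10^{5}$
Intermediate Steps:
$T = \frac{8}{7}$ ($T = 3 + \frac{208}{-112} = 3 + 208 \left(- \frac{1}{112}\right) = 3 - \frac{13}{7} = \frac{8}{7} \approx 1.1429$)
$c{\left(O,B \right)} = - 7 O$
$f = \frac{147456}{49}$ ($f = \left(\left(-7\right) 8 + \frac{8}{7}\right)^{2} = \left(-56 + \frac{8}{7}\right)^{2} = \left(- \frac{384}{7}\right)^{2} = \frac{147456}{49} \approx 3009.3$)
$\left(n + f\right) - 218253 = \left(80448 + \frac{147456}{49}\right) - 218253 = \frac{4089408}{49} - 218253 = - \frac{6604989}{49}$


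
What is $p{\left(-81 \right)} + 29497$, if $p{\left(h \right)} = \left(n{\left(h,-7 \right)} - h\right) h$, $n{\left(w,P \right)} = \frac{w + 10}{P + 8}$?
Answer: $28687$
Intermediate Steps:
$n{\left(w,P \right)} = \frac{10 + w}{8 + P}$
$p{\left(h \right)} = 10 h$ ($p{\left(h \right)} = \left(\frac{10 + h}{8 - 7} - h\right) h = \left(\frac{10 + h}{1} - h\right) h = \left(1 \left(10 + h\right) - h\right) h = \left(\left(10 + h\right) - h\right) h = 10 h$)
$p{\left(-81 \right)} + 29497 = 10 \left(-81\right) + 29497 = -810 + 29497 = 28687$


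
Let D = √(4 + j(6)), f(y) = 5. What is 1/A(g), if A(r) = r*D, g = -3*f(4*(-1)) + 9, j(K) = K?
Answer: -√10/60 ≈ -0.052705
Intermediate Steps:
D = √10 (D = √(4 + 6) = √10 ≈ 3.1623)
g = -6 (g = -3*5 + 9 = -15 + 9 = -6)
A(r) = r*√10
1/A(g) = 1/(-6*√10) = -√10/60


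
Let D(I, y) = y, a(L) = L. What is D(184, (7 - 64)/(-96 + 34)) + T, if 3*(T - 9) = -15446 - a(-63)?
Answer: -951901/186 ≈ -5117.8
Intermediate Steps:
T = -15356/3 (T = 9 + (-15446 - 1*(-63))/3 = 9 + (-15446 + 63)/3 = 9 + (⅓)*(-15383) = 9 - 15383/3 = -15356/3 ≈ -5118.7)
D(184, (7 - 64)/(-96 + 34)) + T = (7 - 64)/(-96 + 34) - 15356/3 = -57/(-62) - 15356/3 = -57*(-1/62) - 15356/3 = 57/62 - 15356/3 = -951901/186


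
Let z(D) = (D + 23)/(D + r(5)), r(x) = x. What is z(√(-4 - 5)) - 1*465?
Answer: -7843/17 - 27*I/17 ≈ -461.35 - 1.5882*I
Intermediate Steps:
z(D) = (23 + D)/(5 + D) (z(D) = (D + 23)/(D + 5) = (23 + D)/(5 + D))
z(√(-4 - 5)) - 1*465 = (23 + √(-4 - 5))/(5 + √(-4 - 5)) - 1*465 = (23 + √(-9))/(5 + √(-9)) - 465 = (23 + 3*I)/(5 + 3*I) - 465 = ((5 - 3*I)/34)*(23 + 3*I) - 465 = (5 - 3*I)*(23 + 3*I)/34 - 465 = -465 + (5 - 3*I)*(23 + 3*I)/34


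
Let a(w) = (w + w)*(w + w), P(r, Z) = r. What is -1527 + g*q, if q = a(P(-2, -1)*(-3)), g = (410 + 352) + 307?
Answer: 152409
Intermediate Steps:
g = 1069 (g = 762 + 307 = 1069)
a(w) = 4*w² (a(w) = (2*w)*(2*w) = 4*w²)
q = 144 (q = 4*(-2*(-3))² = 4*6² = 4*36 = 144)
-1527 + g*q = -1527 + 1069*144 = -1527 + 153936 = 152409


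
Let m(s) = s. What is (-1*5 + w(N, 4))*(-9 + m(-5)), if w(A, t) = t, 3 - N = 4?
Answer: 14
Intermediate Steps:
N = -1 (N = 3 - 1*4 = 3 - 4 = -1)
(-1*5 + w(N, 4))*(-9 + m(-5)) = (-1*5 + 4)*(-9 - 5) = (-5 + 4)*(-14) = -1*(-14) = 14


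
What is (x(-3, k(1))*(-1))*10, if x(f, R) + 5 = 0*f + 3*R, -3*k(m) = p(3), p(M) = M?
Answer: 80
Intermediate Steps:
k(m) = -1 (k(m) = -⅓*3 = -1)
x(f, R) = -5 + 3*R (x(f, R) = -5 + (0*f + 3*R) = -5 + (0 + 3*R) = -5 + 3*R)
(x(-3, k(1))*(-1))*10 = ((-5 + 3*(-1))*(-1))*10 = ((-5 - 3)*(-1))*10 = -8*(-1)*10 = 8*10 = 80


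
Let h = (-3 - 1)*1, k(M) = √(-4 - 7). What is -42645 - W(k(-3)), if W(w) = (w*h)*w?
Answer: -42689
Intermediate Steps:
k(M) = I*√11 (k(M) = √(-11) = I*√11)
h = -4 (h = -4*1 = -4)
W(w) = -4*w² (W(w) = (w*(-4))*w = (-4*w)*w = -4*w²)
-42645 - W(k(-3)) = -42645 - (-4)*(I*√11)² = -42645 - (-4)*(-11) = -42645 - 1*44 = -42645 - 44 = -42689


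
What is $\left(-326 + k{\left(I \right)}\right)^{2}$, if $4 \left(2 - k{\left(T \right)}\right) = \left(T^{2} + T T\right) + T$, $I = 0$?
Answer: $104976$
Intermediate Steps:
$k{\left(T \right)} = 2 - \frac{T^{2}}{2} - \frac{T}{4}$ ($k{\left(T \right)} = 2 - \frac{\left(T^{2} + T T\right) + T}{4} = 2 - \frac{\left(T^{2} + T^{2}\right) + T}{4} = 2 - \frac{2 T^{2} + T}{4} = 2 - \frac{T + 2 T^{2}}{4} = 2 - \left(\frac{T^{2}}{2} + \frac{T}{4}\right) = 2 - \frac{T^{2}}{2} - \frac{T}{4}$)
$\left(-326 + k{\left(I \right)}\right)^{2} = \left(-326 - \left(-2 + \frac{0^{2}}{2}\right)\right)^{2} = \left(-326 + \left(2 - 0 + 0\right)\right)^{2} = \left(-326 + \left(2 + 0 + 0\right)\right)^{2} = \left(-326 + 2\right)^{2} = \left(-324\right)^{2} = 104976$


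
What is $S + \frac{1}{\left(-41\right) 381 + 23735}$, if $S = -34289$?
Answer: $- \frac{278220945}{8114} \approx -34289.0$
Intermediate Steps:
$S + \frac{1}{\left(-41\right) 381 + 23735} = -34289 + \frac{1}{\left(-41\right) 381 + 23735} = -34289 + \frac{1}{-15621 + 23735} = -34289 + \frac{1}{8114} = - \frac{278220945}{8114}$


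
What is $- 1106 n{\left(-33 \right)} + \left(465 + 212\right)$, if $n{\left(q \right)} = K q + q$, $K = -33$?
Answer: $-1167259$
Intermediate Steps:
$n{\left(q \right)} = - 32 q$ ($n{\left(q \right)} = - 33 q + q = - 32 q$)
$- 1106 n{\left(-33 \right)} + \left(465 + 212\right) = - 1106 \left(\left(-32\right) \left(-33\right)\right) + \left(465 + 212\right) = \left(-1106\right) 1056 + 677 = -1167936 + 677 = -1167259$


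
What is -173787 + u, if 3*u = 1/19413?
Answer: -10121181092/58239 ≈ -1.7379e+5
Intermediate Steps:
u = 1/58239 (u = (⅓)/19413 = (⅓)*(1/19413) = 1/58239 ≈ 1.7171e-5)
-173787 + u = -173787 + 1/58239 = -10121181092/58239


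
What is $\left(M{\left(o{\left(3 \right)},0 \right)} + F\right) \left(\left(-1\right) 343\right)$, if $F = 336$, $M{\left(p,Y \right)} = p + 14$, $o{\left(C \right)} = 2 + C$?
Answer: $-121765$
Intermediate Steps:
$M{\left(p,Y \right)} = 14 + p$
$\left(M{\left(o{\left(3 \right)},0 \right)} + F\right) \left(\left(-1\right) 343\right) = \left(\left(14 + \left(2 + 3\right)\right) + 336\right) \left(\left(-1\right) 343\right) = \left(\left(14 + 5\right) + 336\right) \left(-343\right) = \left(19 + 336\right) \left(-343\right) = 355 \left(-343\right) = -121765$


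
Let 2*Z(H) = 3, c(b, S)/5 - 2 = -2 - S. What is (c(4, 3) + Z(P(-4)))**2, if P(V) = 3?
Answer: 729/4 ≈ 182.25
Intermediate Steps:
c(b, S) = -5*S (c(b, S) = 10 + 5*(-2 - S) = 10 + (-10 - 5*S) = -5*S)
Z(H) = 3/2 (Z(H) = (1/2)*3 = 3/2)
(c(4, 3) + Z(P(-4)))**2 = (-5*3 + 3/2)**2 = (-15 + 3/2)**2 = (-27/2)**2 = 729/4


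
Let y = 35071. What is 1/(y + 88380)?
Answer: 1/123451 ≈ 8.1004e-6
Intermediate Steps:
1/(y + 88380) = 1/(35071 + 88380) = 1/123451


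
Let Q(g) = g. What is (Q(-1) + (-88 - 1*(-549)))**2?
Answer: 211600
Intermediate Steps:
(Q(-1) + (-88 - 1*(-549)))**2 = (-1 + (-88 - 1*(-549)))**2 = (-1 + (-88 + 549))**2 = (-1 + 461)**2 = 460**2 = 211600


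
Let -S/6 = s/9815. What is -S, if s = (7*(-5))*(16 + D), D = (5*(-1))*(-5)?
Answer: -1722/1963 ≈ -0.87723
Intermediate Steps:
D = 25 (D = -5*(-5) = 25)
s = -1435 (s = (7*(-5))*(16 + 25) = -35*41 = -1435)
S = 1722/1963 (S = -(-8610)/9815 = -6*(-287/1963) = 1722/1963 ≈ 0.87723)
-S = -1*1722/1963 = -1722/1963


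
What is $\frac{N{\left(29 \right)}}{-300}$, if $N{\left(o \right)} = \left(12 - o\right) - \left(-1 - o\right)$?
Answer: $- \frac{13}{300} \approx -0.043333$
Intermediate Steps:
$N{\left(o \right)} = 13$ ($N{\left(o \right)} = \left(12 - o\right) + \left(1 + o\right) = 13$)
$\frac{N{\left(29 \right)}}{-300} = \frac{13}{-300} = 13 \left(- \frac{1}{300}\right) = - \frac{13}{300}$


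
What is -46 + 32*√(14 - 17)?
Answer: -46 + 32*I*√3 ≈ -46.0 + 55.426*I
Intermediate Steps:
-46 + 32*√(14 - 17) = -46 + 32*√(-3) = -46 + 32*(I*√3) = -46 + 32*I*√3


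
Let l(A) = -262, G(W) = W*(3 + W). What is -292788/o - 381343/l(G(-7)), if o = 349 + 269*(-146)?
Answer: 1657831859/1133150 ≈ 1463.0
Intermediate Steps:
o = -38925 (o = 349 - 39274 = -38925)
-292788/o - 381343/l(G(-7)) = -292788/(-38925) - 381343/(-262) = -292788*(-1/38925) - 381343*(-1/262) = 32532/4325 + 381343/262 = 1657831859/1133150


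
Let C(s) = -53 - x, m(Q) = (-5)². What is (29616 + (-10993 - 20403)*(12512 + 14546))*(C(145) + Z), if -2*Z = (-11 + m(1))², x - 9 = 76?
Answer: 200478071072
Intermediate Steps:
x = 85 (x = 9 + 76 = 85)
m(Q) = 25
C(s) = -138 (C(s) = -53 - 1*85 = -53 - 85 = -138)
Z = -98 (Z = -(-11 + 25)²/2 = -½*14² = -½*196 = -98)
(29616 + (-10993 - 20403)*(12512 + 14546))*(C(145) + Z) = (29616 + (-10993 - 20403)*(12512 + 14546))*(-138 - 98) = (29616 - 31396*27058)*(-236) = (29616 - 849512968)*(-236) = -849483352*(-236) = 200478071072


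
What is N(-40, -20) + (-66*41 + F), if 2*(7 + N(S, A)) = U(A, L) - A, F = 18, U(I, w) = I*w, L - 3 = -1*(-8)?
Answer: -2795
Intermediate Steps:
L = 11 (L = 3 - 1*(-8) = 3 + 8 = 11)
N(S, A) = -7 + 5*A (N(S, A) = -7 + (A*11 - A)/2 = -7 + (11*A - A)/2 = -7 + (10*A)/2 = -7 + 5*A)
N(-40, -20) + (-66*41 + F) = (-7 + 5*(-20)) + (-66*41 + 18) = (-7 - 100) + (-2706 + 18) = -107 - 2688 = -2795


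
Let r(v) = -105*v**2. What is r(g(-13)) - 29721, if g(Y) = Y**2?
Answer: -3028626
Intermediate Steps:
r(g(-13)) - 29721 = -105*((-13)**2)**2 - 29721 = -105*169**2 - 29721 = -105*28561 - 29721 = -2998905 - 29721 = -3028626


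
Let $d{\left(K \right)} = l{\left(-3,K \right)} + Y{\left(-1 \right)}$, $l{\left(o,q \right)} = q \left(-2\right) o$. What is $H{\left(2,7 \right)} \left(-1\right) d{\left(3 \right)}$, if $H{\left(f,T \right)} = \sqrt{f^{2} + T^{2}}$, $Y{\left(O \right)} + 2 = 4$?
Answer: $- 20 \sqrt{53} \approx -145.6$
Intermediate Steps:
$l{\left(o,q \right)} = - 2 o q$ ($l{\left(o,q \right)} = - 2 q o = - 2 o q$)
$Y{\left(O \right)} = 2$ ($Y{\left(O \right)} = -2 + 4 = 2$)
$d{\left(K \right)} = 2 + 6 K$ ($d{\left(K \right)} = \left(-2\right) \left(-3\right) K + 2 = 6 K + 2 = 2 + 6 K$)
$H{\left(f,T \right)} = \sqrt{T^{2} + f^{2}}$
$H{\left(2,7 \right)} \left(-1\right) d{\left(3 \right)} = \sqrt{7^{2} + 2^{2}} \left(-1\right) \left(2 + 6 \cdot 3\right) = \sqrt{49 + 4} \left(-1\right) \left(2 + 18\right) = \sqrt{53} \left(-1\right) 20 = - \sqrt{53} \cdot 20 = - 20 \sqrt{53}$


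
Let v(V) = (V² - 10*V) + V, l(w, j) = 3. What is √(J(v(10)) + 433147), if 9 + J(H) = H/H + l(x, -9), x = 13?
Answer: √433142 ≈ 658.13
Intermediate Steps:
v(V) = V² - 9*V
J(H) = -5 (J(H) = -9 + (H/H + 3) = -9 + (1 + 3) = -9 + 4 = -5)
√(J(v(10)) + 433147) = √(-5 + 433147) = √433142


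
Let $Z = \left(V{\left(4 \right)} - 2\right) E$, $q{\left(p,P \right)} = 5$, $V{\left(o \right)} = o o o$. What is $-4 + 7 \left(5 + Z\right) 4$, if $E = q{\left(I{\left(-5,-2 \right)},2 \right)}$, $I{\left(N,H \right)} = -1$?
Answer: $8816$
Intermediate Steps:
$V{\left(o \right)} = o^{3}$ ($V{\left(o \right)} = o^{2} o = o^{3}$)
$E = 5$
$Z = 310$ ($Z = \left(4^{3} - 2\right) 5 = \left(64 - 2\right) 5 = 62 \cdot 5 = 310$)
$-4 + 7 \left(5 + Z\right) 4 = -4 + 7 \left(5 + 310\right) 4 = -4 + 7 \cdot 315 \cdot 4 = -4 + 7 \cdot 1260 = -4 + 8820 = 8816$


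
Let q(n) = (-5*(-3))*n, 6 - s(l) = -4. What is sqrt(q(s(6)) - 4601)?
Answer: I*sqrt(4451) ≈ 66.716*I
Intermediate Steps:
s(l) = 10 (s(l) = 6 - 1*(-4) = 6 + 4 = 10)
q(n) = 15*n
sqrt(q(s(6)) - 4601) = sqrt(15*10 - 4601) = sqrt(150 - 4601) = sqrt(-4451) = I*sqrt(4451)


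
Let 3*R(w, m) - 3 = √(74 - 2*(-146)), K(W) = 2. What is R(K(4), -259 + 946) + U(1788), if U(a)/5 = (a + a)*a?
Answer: 31969441 + √366/3 ≈ 3.1969e+7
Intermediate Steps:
R(w, m) = 1 + √366/3 (R(w, m) = 1 + √(74 - 2*(-146))/3 = 1 + √(74 + 292)/3 = 1 + √366/3)
U(a) = 10*a² (U(a) = 5*((a + a)*a) = 5*((2*a)*a) = 5*(2*a²) = 10*a²)
R(K(4), -259 + 946) + U(1788) = (1 + √366/3) + 10*1788² = (1 + √366/3) + 10*3196944 = (1 + √366/3) + 31969440 = 31969441 + √366/3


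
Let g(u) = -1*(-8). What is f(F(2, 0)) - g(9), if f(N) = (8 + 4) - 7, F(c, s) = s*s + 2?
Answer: -3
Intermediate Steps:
F(c, s) = 2 + s² (F(c, s) = s² + 2 = 2 + s²)
g(u) = 8
f(N) = 5 (f(N) = 12 - 7 = 5)
f(F(2, 0)) - g(9) = 5 - 1*8 = 5 - 8 = -3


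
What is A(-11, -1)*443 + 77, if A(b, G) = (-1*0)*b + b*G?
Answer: 4950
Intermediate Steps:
A(b, G) = G*b (A(b, G) = 0*b + G*b = 0 + G*b = G*b)
A(-11, -1)*443 + 77 = -1*(-11)*443 + 77 = 11*443 + 77 = 4873 + 77 = 4950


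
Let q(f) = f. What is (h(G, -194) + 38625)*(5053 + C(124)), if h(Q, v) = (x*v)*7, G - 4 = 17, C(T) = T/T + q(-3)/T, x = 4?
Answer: 20801820749/124 ≈ 1.6776e+8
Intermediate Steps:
C(T) = 1 - 3/T (C(T) = T/T - 3/T = 1 - 3/T)
G = 21 (G = 4 + 17 = 21)
h(Q, v) = 28*v (h(Q, v) = (4*v)*7 = 28*v)
(h(G, -194) + 38625)*(5053 + C(124)) = (28*(-194) + 38625)*(5053 + (-3 + 124)/124) = (-5432 + 38625)*(5053 + (1/124)*121) = 33193*(5053 + 121/124) = 33193*(626693/124) = 20801820749/124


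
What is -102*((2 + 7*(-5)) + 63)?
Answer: -3060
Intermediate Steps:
-102*((2 + 7*(-5)) + 63) = -102*((2 - 35) + 63) = -102*(-33 + 63) = -102*30 = -3060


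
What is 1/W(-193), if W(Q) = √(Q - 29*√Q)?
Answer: (-193 - 29*I*√193)^(-½) ≈ 0.025213 + 0.040035*I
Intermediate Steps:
1/W(-193) = 1/(√(-193 - 29*I*√193)) = (-193 - 29*I*√193)^(-½)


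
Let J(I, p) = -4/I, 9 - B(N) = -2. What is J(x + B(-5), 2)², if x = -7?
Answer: 1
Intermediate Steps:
B(N) = 11 (B(N) = 9 - 1*(-2) = 9 + 2 = 11)
J(x + B(-5), 2)² = (-4/(-7 + 11))² = (-4/4)² = (-4*¼)² = (-1)² = 1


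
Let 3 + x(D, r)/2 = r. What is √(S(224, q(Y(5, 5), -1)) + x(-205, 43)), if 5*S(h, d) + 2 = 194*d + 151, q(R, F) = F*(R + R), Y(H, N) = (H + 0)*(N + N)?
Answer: I*√94255/5 ≈ 61.402*I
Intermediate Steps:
Y(H, N) = 2*H*N (Y(H, N) = H*(2*N) = 2*H*N)
x(D, r) = -6 + 2*r
q(R, F) = 2*F*R (q(R, F) = F*(2*R) = 2*F*R)
S(h, d) = 149/5 + 194*d/5 (S(h, d) = -⅖ + (194*d + 151)/5 = -⅖ + (151 + 194*d)/5 = -⅖ + (151/5 + 194*d/5) = 149/5 + 194*d/5)
√(S(224, q(Y(5, 5), -1)) + x(-205, 43)) = √((149/5 + 194*(2*(-1)*(2*5*5))/5) + (-6 + 2*43)) = √((149/5 + 194*(2*(-1)*50)/5) + (-6 + 86)) = √((149/5 + (194/5)*(-100)) + 80) = √((149/5 - 3880) + 80) = √(-19251/5 + 80) = √(-18851/5) = I*√94255/5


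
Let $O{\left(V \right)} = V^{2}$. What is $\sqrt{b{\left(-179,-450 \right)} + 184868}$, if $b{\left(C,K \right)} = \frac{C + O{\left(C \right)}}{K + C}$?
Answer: $\frac{\sqrt{73121319190}}{629} \approx 429.9$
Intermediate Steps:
$b{\left(C,K \right)} = \frac{C + C^{2}}{C + K}$ ($b{\left(C,K \right)} = \frac{C + C^{2}}{K + C} = \frac{C + C^{2}}{C + K}$)
$\sqrt{b{\left(-179,-450 \right)} + 184868} = \sqrt{- \frac{179 \left(1 - 179\right)}{-179 - 450} + 184868} = \sqrt{\left(-179\right) \frac{1}{-629} \left(-178\right) + 184868} = \sqrt{\left(-179\right) \left(- \frac{1}{629}\right) \left(-178\right) + 184868} = \sqrt{- \frac{31862}{629} + 184868} = \sqrt{\frac{116250110}{629}} = \frac{\sqrt{73121319190}}{629}$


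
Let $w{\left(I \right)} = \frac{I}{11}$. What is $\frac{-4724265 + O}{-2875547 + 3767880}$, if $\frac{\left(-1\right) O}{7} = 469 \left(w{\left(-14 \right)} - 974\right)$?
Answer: $- \frac{16746891}{9815663} \approx -1.7061$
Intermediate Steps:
$w{\left(I \right)} = \frac{I}{11}$ ($w{\left(I \right)} = I \frac{1}{11} = \frac{I}{11}$)
$O = \frac{35220024}{11}$ ($O = - 7 \cdot 469 \left(\frac{1}{11} \left(-14\right) - 974\right) = - 7 \cdot 469 \left(- \frac{14}{11} - 974\right) = - 7 \cdot 469 \left(- \frac{10728}{11}\right) = \left(-7\right) \left(- \frac{5031432}{11}\right) = \frac{35220024}{11} \approx 3.2018 \cdot 10^{6}$)
$\frac{-4724265 + O}{-2875547 + 3767880} = \frac{-4724265 + \frac{35220024}{11}}{-2875547 + 3767880} = - \frac{16746891}{11 \cdot 892333} = \left(- \frac{16746891}{11}\right) \frac{1}{892333} = - \frac{16746891}{9815663}$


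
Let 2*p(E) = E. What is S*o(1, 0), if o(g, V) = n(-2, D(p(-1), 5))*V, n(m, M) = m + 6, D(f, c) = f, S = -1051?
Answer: 0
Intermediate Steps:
p(E) = E/2
n(m, M) = 6 + m
o(g, V) = 4*V (o(g, V) = (6 - 2)*V = 4*V)
S*o(1, 0) = -4204*0 = -1051*0 = 0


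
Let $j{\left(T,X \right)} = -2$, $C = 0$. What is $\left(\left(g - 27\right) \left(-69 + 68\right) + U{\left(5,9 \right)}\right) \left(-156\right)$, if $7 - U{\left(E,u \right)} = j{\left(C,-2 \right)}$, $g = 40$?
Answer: $624$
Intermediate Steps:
$U{\left(E,u \right)} = 9$ ($U{\left(E,u \right)} = 7 - -2 = 7 + 2 = 9$)
$\left(\left(g - 27\right) \left(-69 + 68\right) + U{\left(5,9 \right)}\right) \left(-156\right) = \left(\left(40 - 27\right) \left(-69 + 68\right) + 9\right) \left(-156\right) = \left(13 \left(-1\right) + 9\right) \left(-156\right) = \left(-13 + 9\right) \left(-156\right) = \left(-4\right) \left(-156\right) = 624$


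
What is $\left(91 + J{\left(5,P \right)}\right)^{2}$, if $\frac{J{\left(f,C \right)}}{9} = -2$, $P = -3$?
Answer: $5329$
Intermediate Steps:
$J{\left(f,C \right)} = -18$ ($J{\left(f,C \right)} = 9 \left(-2\right) = -18$)
$\left(91 + J{\left(5,P \right)}\right)^{2} = \left(91 - 18\right)^{2} = 73^{2} = 5329$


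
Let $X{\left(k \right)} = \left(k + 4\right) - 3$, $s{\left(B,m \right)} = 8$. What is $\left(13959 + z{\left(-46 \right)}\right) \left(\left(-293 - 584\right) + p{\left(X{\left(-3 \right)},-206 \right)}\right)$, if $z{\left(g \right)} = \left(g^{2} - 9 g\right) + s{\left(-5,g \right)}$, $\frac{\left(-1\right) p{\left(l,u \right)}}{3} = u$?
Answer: $-4272723$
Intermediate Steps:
$X{\left(k \right)} = 1 + k$ ($X{\left(k \right)} = \left(4 + k\right) - 3 = 1 + k$)
$p{\left(l,u \right)} = - 3 u$
$z{\left(g \right)} = 8 + g^{2} - 9 g$ ($z{\left(g \right)} = \left(g^{2} - 9 g\right) + 8 = 8 + g^{2} - 9 g$)
$\left(13959 + z{\left(-46 \right)}\right) \left(\left(-293 - 584\right) + p{\left(X{\left(-3 \right)},-206 \right)}\right) = \left(13959 + \left(8 + \left(-46\right)^{2} - -414\right)\right) \left(\left(-293 - 584\right) - -618\right) = \left(13959 + \left(8 + 2116 + 414\right)\right) \left(\left(-293 - 584\right) + 618\right) = \left(13959 + 2538\right) \left(-877 + 618\right) = 16497 \left(-259\right) = -4272723$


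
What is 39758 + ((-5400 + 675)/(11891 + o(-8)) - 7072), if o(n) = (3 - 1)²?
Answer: 25919683/793 ≈ 32686.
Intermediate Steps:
o(n) = 4 (o(n) = 2² = 4)
39758 + ((-5400 + 675)/(11891 + o(-8)) - 7072) = 39758 + ((-5400 + 675)/(11891 + 4) - 7072) = 39758 + (-4725/11895 - 7072) = 39758 + (-4725*1/11895 - 7072) = 39758 + (-315/793 - 7072) = 39758 - 5608411/793 = 25919683/793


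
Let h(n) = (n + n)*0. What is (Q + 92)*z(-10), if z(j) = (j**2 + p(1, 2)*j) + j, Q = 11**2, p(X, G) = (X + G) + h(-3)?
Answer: 12780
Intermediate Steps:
h(n) = 0 (h(n) = (2*n)*0 = 0)
p(X, G) = G + X (p(X, G) = (X + G) + 0 = (G + X) + 0 = G + X)
Q = 121
z(j) = j**2 + 4*j (z(j) = (j**2 + (2 + 1)*j) + j = (j**2 + 3*j) + j = j**2 + 4*j)
(Q + 92)*z(-10) = (121 + 92)*(-10*(4 - 10)) = 213*(-10*(-6)) = 213*60 = 12780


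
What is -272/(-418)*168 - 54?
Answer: 11562/209 ≈ 55.321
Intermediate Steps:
-272/(-418)*168 - 54 = -272*(-1/418)*168 - 54 = (136/209)*168 - 54 = 22848/209 - 54 = 11562/209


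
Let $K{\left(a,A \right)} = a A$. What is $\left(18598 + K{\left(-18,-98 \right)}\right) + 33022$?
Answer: $53384$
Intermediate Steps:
$K{\left(a,A \right)} = A a$
$\left(18598 + K{\left(-18,-98 \right)}\right) + 33022 = \left(18598 - -1764\right) + 33022 = \left(18598 + 1764\right) + 33022 = 20362 + 33022 = 53384$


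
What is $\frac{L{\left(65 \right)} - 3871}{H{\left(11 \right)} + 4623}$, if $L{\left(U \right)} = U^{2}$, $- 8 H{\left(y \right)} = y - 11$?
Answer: $\frac{118}{1541} \approx 0.076574$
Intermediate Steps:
$H{\left(y \right)} = \frac{11}{8} - \frac{y}{8}$ ($H{\left(y \right)} = - \frac{y - 11}{8} = - \frac{-11 + y}{8} = \frac{11}{8} - \frac{y}{8}$)
$\frac{L{\left(65 \right)} - 3871}{H{\left(11 \right)} + 4623} = \frac{65^{2} - 3871}{\left(\frac{11}{8} - \frac{11}{8}\right) + 4623} = \frac{4225 - 3871}{\left(\frac{11}{8} - \frac{11}{8}\right) + 4623} = \frac{354}{0 + 4623} = \frac{354}{4623} = 354 \cdot \frac{1}{4623} = \frac{118}{1541}$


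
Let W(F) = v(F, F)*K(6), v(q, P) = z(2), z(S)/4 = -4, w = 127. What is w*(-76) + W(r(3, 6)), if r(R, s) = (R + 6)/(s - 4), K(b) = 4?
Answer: -9716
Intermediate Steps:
z(S) = -16 (z(S) = 4*(-4) = -16)
r(R, s) = (6 + R)/(-4 + s)
v(q, P) = -16
W(F) = -64 (W(F) = -16*4 = -64)
w*(-76) + W(r(3, 6)) = 127*(-76) - 64 = -9652 - 64 = -9716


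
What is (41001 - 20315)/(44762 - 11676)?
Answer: 10343/16543 ≈ 0.62522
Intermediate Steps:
(41001 - 20315)/(44762 - 11676) = 20686/33086 = 20686*(1/33086) = 10343/16543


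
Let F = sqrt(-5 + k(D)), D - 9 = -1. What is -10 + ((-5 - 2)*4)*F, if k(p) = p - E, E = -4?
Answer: -10 - 28*sqrt(7) ≈ -84.081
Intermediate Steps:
D = 8 (D = 9 - 1 = 8)
k(p) = 4 + p (k(p) = p - 1*(-4) = p + 4 = 4 + p)
F = sqrt(7) (F = sqrt(-5 + (4 + 8)) = sqrt(-5 + 12) = sqrt(7) ≈ 2.6458)
-10 + ((-5 - 2)*4)*F = -10 + ((-5 - 2)*4)*sqrt(7) = -10 + (-7*4)*sqrt(7) = -10 - 28*sqrt(7)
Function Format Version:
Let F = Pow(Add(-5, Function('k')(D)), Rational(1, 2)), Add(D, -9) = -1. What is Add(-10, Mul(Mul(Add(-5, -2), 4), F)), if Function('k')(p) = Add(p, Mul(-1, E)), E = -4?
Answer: Add(-10, Mul(-28, Pow(7, Rational(1, 2)))) ≈ -84.081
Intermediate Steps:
D = 8 (D = Add(9, -1) = 8)
Function('k')(p) = Add(4, p) (Function('k')(p) = Add(p, Mul(-1, -4)) = Add(p, 4) = Add(4, p))
F = Pow(7, Rational(1, 2)) (F = Pow(Add(-5, Add(4, 8)), Rational(1, 2)) = Pow(Add(-5, 12), Rational(1, 2)) = Pow(7, Rational(1, 2)) ≈ 2.6458)
Add(-10, Mul(Mul(Add(-5, -2), 4), F)) = Add(-10, Mul(Mul(Add(-5, -2), 4), Pow(7, Rational(1, 2)))) = Add(-10, Mul(Mul(-7, 4), Pow(7, Rational(1, 2)))) = Add(-10, Mul(-28, Pow(7, Rational(1, 2))))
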